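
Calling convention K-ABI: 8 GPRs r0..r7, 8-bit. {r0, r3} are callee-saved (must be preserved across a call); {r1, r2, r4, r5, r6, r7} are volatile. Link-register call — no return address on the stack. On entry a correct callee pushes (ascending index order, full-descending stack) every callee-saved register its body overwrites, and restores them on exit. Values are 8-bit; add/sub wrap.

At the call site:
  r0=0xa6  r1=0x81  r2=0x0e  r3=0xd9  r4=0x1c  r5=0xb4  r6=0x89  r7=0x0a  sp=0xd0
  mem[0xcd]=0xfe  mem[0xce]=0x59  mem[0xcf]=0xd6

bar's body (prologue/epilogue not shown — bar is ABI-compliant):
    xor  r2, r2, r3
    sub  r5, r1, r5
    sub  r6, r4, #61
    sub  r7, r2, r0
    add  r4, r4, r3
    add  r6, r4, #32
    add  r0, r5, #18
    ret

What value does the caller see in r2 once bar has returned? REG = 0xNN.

REG = 0xd7

prologue: push r0 -> mem[0xcf]=0xa6, sp=0xcf
body[0] xor  r2, r2, r3 -> r2=0xd7
body[1] sub  r5, r1, r5 -> r5=0xcd
body[2] sub  r6, r4, #61 -> r6=0xdf
body[3] sub  r7, r2, r0 -> r7=0x31
body[4] add  r4, r4, r3 -> r4=0xf5
body[5] add  r6, r4, #32 -> r6=0x15
body[6] add  r0, r5, #18 -> r0=0xdf
epilogue: pop r0=0xa6, sp=0xd0
r2 is caller-saved -> body value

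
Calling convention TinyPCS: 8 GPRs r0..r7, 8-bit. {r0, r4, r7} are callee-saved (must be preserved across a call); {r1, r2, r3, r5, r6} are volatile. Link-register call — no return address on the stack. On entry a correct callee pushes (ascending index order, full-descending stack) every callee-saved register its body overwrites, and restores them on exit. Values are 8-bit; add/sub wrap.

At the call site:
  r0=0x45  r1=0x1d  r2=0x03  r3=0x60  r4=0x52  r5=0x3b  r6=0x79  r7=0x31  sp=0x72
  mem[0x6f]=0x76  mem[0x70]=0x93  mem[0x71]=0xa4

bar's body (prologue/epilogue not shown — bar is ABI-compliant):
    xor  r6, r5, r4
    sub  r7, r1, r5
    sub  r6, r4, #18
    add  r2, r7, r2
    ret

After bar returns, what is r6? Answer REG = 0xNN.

REG = 0x40

prologue: push r7 -> mem[0x71]=0x31, sp=0x71
body[0] xor  r6, r5, r4 -> r6=0x69
body[1] sub  r7, r1, r5 -> r7=0xe2
body[2] sub  r6, r4, #18 -> r6=0x40
body[3] add  r2, r7, r2 -> r2=0xe5
epilogue: pop r7=0x31, sp=0x72
r6 is caller-saved -> body value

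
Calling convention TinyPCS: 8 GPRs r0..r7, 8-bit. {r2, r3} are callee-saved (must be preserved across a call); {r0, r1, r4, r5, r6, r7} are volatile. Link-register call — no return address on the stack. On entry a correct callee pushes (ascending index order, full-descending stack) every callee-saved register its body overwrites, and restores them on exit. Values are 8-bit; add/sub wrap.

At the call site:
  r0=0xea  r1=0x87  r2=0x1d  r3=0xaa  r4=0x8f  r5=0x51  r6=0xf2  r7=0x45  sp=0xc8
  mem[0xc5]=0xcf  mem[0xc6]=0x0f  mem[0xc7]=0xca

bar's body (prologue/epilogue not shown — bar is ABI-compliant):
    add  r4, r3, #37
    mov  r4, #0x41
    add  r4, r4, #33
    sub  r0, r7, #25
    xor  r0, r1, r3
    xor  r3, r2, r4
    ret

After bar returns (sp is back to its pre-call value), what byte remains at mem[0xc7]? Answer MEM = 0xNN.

prologue: push r3 → mem[0xc7]=0xaa, sp=0xc7
body[0] add  r4, r3, #37 → r4=0xcf
body[1] mov  r4, #0x41 → r4=0x41
body[2] add  r4, r4, #33 → r4=0x62
body[3] sub  r0, r7, #25 → r0=0x2c
body[4] xor  r0, r1, r3 → r0=0x2d
body[5] xor  r3, r2, r4 → r3=0x7f
epilogue: pop r3=0xaa, sp=0xc8
prologue pushed ['r3'] at ['0xc7']

MEM = 0xaa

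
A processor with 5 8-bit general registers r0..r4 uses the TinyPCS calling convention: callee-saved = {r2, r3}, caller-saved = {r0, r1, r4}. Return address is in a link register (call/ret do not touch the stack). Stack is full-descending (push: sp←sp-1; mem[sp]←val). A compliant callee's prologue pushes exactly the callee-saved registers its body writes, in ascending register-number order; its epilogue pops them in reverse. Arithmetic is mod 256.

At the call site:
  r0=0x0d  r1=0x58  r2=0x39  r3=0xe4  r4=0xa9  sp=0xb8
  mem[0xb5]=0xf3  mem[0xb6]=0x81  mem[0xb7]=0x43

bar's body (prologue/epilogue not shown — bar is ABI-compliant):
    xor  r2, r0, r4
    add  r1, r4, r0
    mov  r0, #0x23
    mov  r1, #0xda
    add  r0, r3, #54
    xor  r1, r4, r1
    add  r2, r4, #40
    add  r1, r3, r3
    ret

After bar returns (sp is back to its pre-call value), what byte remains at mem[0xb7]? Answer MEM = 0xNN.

prologue: push r2 -> mem[0xb7]=0x39, sp=0xb7
body[0] xor  r2, r0, r4 -> r2=0xa4
body[1] add  r1, r4, r0 -> r1=0xb6
body[2] mov  r0, #0x23 -> r0=0x23
body[3] mov  r1, #0xda -> r1=0xda
body[4] add  r0, r3, #54 -> r0=0x1a
body[5] xor  r1, r4, r1 -> r1=0x73
body[6] add  r2, r4, #40 -> r2=0xd1
body[7] add  r1, r3, r3 -> r1=0xc8
epilogue: pop r2=0x39, sp=0xb8
prologue pushed ['r2'] at ['0xb7']

MEM = 0x39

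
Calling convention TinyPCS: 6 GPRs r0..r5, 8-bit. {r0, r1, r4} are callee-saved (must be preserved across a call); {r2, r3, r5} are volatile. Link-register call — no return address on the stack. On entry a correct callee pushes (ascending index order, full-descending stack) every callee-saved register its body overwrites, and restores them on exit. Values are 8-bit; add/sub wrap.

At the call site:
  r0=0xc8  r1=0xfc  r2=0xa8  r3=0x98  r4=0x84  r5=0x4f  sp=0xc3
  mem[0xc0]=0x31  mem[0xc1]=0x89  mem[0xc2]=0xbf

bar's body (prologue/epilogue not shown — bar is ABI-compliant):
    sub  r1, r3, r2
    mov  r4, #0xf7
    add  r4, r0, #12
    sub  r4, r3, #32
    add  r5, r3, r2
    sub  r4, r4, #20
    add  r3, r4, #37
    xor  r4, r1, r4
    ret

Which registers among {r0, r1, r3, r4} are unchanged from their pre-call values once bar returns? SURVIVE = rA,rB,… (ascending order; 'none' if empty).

prologue: push r1 → mem[0xc2]=0xfc, sp=0xc2
prologue: push r4 → mem[0xc1]=0x84, sp=0xc1
body[0] sub  r1, r3, r2 → r1=0xf0
body[1] mov  r4, #0xf7 → r4=0xf7
body[2] add  r4, r0, #12 → r4=0xd4
body[3] sub  r4, r3, #32 → r4=0x78
body[4] add  r5, r3, r2 → r5=0x40
body[5] sub  r4, r4, #20 → r4=0x64
body[6] add  r3, r4, #37 → r3=0x89
body[7] xor  r4, r1, r4 → r4=0x94
epilogue: pop r4=0x84, sp=0xc2
epilogue: pop r1=0xfc, sp=0xc3
r0: callee-saved, written=False
r1: callee-saved, written=True
r3: caller-saved, written=True
r4: callee-saved, written=True

SURVIVE = r0,r1,r4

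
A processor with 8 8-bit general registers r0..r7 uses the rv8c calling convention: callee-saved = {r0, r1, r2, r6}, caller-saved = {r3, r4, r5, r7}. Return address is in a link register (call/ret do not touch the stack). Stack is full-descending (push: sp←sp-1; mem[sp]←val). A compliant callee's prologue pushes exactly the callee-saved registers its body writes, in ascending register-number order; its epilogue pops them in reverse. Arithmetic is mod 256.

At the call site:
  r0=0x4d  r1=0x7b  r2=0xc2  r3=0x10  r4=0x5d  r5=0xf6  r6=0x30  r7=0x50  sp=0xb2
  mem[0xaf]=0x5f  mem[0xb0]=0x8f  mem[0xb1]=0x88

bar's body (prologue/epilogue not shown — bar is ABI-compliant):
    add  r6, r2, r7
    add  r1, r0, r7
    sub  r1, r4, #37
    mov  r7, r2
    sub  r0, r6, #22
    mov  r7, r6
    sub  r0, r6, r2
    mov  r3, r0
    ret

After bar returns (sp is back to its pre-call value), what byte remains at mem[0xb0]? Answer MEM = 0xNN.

prologue: push r0 → mem[0xb1]=0x4d, sp=0xb1
prologue: push r1 → mem[0xb0]=0x7b, sp=0xb0
prologue: push r6 → mem[0xaf]=0x30, sp=0xaf
body[0] add  r6, r2, r7 → r6=0x12
body[1] add  r1, r0, r7 → r1=0x9d
body[2] sub  r1, r4, #37 → r1=0x38
body[3] mov  r7, r2 → r7=0xc2
body[4] sub  r0, r6, #22 → r0=0xfc
body[5] mov  r7, r6 → r7=0x12
body[6] sub  r0, r6, r2 → r0=0x50
body[7] mov  r3, r0 → r3=0x50
epilogue: pop r6=0x30, sp=0xb0
epilogue: pop r1=0x7b, sp=0xb1
epilogue: pop r0=0x4d, sp=0xb2
prologue pushed ['r0', 'r1', 'r6'] at ['0xb1', '0xb0', '0xaf']

MEM = 0x7b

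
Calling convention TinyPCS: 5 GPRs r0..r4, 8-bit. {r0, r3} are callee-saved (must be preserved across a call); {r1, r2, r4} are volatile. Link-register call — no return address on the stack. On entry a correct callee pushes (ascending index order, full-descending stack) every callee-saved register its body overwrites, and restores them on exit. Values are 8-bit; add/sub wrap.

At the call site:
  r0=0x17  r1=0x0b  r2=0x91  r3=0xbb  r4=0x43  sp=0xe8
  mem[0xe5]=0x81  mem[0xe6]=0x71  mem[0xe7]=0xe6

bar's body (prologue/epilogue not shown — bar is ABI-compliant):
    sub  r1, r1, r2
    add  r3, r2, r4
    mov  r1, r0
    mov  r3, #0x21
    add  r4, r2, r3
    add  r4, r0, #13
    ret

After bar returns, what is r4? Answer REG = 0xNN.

REG = 0x24

prologue: push r3 → mem[0xe7]=0xbb, sp=0xe7
body[0] sub  r1, r1, r2 → r1=0x7a
body[1] add  r3, r2, r4 → r3=0xd4
body[2] mov  r1, r0 → r1=0x17
body[3] mov  r3, #0x21 → r3=0x21
body[4] add  r4, r2, r3 → r4=0xb2
body[5] add  r4, r0, #13 → r4=0x24
epilogue: pop r3=0xbb, sp=0xe8
r4 is caller-saved → body value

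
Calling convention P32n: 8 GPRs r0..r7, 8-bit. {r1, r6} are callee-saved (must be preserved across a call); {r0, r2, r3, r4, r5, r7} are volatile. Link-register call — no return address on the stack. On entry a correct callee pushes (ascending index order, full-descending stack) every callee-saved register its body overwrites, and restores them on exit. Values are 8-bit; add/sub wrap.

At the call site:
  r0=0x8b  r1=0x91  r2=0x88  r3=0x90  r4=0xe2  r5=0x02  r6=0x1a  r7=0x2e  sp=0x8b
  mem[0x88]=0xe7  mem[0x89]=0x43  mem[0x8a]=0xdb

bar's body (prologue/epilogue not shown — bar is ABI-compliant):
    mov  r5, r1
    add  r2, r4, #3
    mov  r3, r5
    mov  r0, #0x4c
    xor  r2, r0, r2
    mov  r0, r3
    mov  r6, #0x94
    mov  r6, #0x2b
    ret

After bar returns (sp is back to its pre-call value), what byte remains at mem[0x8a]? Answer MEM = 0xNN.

prologue: push r6 -> mem[0x8a]=0x1a, sp=0x8a
body[0] mov  r5, r1 -> r5=0x91
body[1] add  r2, r4, #3 -> r2=0xe5
body[2] mov  r3, r5 -> r3=0x91
body[3] mov  r0, #0x4c -> r0=0x4c
body[4] xor  r2, r0, r2 -> r2=0xa9
body[5] mov  r0, r3 -> r0=0x91
body[6] mov  r6, #0x94 -> r6=0x94
body[7] mov  r6, #0x2b -> r6=0x2b
epilogue: pop r6=0x1a, sp=0x8b
prologue pushed ['r6'] at ['0x8a']

MEM = 0x1a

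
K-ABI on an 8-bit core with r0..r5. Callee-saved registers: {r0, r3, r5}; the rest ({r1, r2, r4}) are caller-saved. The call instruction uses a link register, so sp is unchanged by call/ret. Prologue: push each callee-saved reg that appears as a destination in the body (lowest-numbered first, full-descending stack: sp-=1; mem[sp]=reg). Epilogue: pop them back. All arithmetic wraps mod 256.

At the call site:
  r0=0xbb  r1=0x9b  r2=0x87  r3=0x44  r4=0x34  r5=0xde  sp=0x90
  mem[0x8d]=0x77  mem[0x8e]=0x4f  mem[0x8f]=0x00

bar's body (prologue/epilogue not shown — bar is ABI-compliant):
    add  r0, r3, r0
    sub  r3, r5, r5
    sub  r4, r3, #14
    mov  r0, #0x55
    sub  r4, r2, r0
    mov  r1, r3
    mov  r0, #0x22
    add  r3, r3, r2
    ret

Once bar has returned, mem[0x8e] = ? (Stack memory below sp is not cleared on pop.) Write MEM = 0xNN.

prologue: push r0 -> mem[0x8f]=0xbb, sp=0x8f
prologue: push r3 -> mem[0x8e]=0x44, sp=0x8e
body[0] add  r0, r3, r0 -> r0=0xff
body[1] sub  r3, r5, r5 -> r3=0x00
body[2] sub  r4, r3, #14 -> r4=0xf2
body[3] mov  r0, #0x55 -> r0=0x55
body[4] sub  r4, r2, r0 -> r4=0x32
body[5] mov  r1, r3 -> r1=0x00
body[6] mov  r0, #0x22 -> r0=0x22
body[7] add  r3, r3, r2 -> r3=0x87
epilogue: pop r3=0x44, sp=0x8f
epilogue: pop r0=0xbb, sp=0x90
prologue pushed ['r0', 'r3'] at ['0x8f', '0x8e']

MEM = 0x44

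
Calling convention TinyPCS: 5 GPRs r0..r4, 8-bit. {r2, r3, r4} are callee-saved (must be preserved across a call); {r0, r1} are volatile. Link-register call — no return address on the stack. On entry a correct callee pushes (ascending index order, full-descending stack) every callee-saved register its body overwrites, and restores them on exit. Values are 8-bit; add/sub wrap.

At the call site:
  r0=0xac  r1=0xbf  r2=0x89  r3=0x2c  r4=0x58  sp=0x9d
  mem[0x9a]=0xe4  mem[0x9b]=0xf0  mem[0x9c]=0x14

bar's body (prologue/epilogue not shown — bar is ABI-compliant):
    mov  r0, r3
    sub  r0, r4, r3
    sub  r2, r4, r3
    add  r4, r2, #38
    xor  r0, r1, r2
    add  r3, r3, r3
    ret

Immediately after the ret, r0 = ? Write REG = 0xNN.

REG = 0x93

prologue: push r2 → mem[0x9c]=0x89, sp=0x9c
prologue: push r3 → mem[0x9b]=0x2c, sp=0x9b
prologue: push r4 → mem[0x9a]=0x58, sp=0x9a
body[0] mov  r0, r3 → r0=0x2c
body[1] sub  r0, r4, r3 → r0=0x2c
body[2] sub  r2, r4, r3 → r2=0x2c
body[3] add  r4, r2, #38 → r4=0x52
body[4] xor  r0, r1, r2 → r0=0x93
body[5] add  r3, r3, r3 → r3=0x58
epilogue: pop r4=0x58, sp=0x9b
epilogue: pop r3=0x2c, sp=0x9c
epilogue: pop r2=0x89, sp=0x9d
r0 is caller-saved → body value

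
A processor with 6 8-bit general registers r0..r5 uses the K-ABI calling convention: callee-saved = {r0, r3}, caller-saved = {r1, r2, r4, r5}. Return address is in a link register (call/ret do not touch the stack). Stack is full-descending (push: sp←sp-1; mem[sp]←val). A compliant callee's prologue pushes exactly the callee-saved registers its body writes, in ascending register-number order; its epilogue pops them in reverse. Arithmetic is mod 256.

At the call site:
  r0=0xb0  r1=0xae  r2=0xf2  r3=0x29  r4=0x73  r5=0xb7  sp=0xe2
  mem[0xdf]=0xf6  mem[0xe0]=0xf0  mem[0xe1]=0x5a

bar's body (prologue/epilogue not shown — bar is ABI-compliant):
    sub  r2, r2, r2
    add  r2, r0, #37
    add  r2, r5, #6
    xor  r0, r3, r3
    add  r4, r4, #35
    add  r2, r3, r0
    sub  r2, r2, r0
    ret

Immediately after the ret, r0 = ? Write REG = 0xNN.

REG = 0xb0

prologue: push r0 -> mem[0xe1]=0xb0, sp=0xe1
body[0] sub  r2, r2, r2 -> r2=0x00
body[1] add  r2, r0, #37 -> r2=0xd5
body[2] add  r2, r5, #6 -> r2=0xbd
body[3] xor  r0, r3, r3 -> r0=0x00
body[4] add  r4, r4, #35 -> r4=0x96
body[5] add  r2, r3, r0 -> r2=0x29
body[6] sub  r2, r2, r0 -> r2=0x29
epilogue: pop r0=0xb0, sp=0xe2
r0 is callee-saved -> restored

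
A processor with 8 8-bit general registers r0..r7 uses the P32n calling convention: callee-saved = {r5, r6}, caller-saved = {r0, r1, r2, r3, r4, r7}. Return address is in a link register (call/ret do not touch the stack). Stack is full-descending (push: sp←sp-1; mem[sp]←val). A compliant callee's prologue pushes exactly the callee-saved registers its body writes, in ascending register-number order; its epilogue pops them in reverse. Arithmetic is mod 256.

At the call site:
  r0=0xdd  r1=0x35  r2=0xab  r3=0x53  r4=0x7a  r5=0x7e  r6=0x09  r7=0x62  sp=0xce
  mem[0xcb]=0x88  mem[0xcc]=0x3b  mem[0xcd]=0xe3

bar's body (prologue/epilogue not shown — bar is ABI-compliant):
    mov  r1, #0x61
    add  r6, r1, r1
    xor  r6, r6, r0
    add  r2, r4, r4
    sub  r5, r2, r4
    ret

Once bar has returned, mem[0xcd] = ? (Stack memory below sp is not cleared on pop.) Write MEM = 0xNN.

MEM = 0x7e

prologue: push r5 -> mem[0xcd]=0x7e, sp=0xcd
prologue: push r6 -> mem[0xcc]=0x09, sp=0xcc
body[0] mov  r1, #0x61 -> r1=0x61
body[1] add  r6, r1, r1 -> r6=0xc2
body[2] xor  r6, r6, r0 -> r6=0x1f
body[3] add  r2, r4, r4 -> r2=0xf4
body[4] sub  r5, r2, r4 -> r5=0x7a
epilogue: pop r6=0x09, sp=0xcd
epilogue: pop r5=0x7e, sp=0xce
prologue pushed ['r5', 'r6'] at ['0xcd', '0xcc']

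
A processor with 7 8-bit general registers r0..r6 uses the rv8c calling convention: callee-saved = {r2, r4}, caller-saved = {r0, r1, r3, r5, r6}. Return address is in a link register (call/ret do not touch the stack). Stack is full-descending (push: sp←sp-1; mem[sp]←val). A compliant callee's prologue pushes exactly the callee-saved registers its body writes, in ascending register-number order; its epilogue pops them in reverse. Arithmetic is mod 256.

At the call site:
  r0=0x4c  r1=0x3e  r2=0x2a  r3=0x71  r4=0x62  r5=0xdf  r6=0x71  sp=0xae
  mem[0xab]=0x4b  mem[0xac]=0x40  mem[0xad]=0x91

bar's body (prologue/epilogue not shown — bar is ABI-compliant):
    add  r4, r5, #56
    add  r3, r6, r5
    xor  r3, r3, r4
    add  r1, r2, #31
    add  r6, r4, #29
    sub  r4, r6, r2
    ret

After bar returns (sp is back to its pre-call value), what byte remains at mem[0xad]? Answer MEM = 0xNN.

MEM = 0x62

prologue: push r4 → mem[0xad]=0x62, sp=0xad
body[0] add  r4, r5, #56 → r4=0x17
body[1] add  r3, r6, r5 → r3=0x50
body[2] xor  r3, r3, r4 → r3=0x47
body[3] add  r1, r2, #31 → r1=0x49
body[4] add  r6, r4, #29 → r6=0x34
body[5] sub  r4, r6, r2 → r4=0x0a
epilogue: pop r4=0x62, sp=0xae
prologue pushed ['r4'] at ['0xad']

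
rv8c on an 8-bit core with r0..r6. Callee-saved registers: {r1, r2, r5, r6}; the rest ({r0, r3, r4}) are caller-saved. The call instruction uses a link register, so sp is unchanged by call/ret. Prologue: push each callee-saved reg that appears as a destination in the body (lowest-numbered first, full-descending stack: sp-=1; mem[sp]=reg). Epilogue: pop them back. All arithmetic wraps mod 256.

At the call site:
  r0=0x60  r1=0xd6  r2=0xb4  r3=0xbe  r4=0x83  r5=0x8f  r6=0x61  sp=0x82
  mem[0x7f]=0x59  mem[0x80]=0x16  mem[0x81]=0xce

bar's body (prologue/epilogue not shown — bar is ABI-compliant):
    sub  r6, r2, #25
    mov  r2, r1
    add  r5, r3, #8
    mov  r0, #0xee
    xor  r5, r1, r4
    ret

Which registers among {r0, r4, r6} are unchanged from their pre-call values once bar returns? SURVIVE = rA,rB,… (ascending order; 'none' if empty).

prologue: push r2 → mem[0x81]=0xb4, sp=0x81
prologue: push r5 → mem[0x80]=0x8f, sp=0x80
prologue: push r6 → mem[0x7f]=0x61, sp=0x7f
body[0] sub  r6, r2, #25 → r6=0x9b
body[1] mov  r2, r1 → r2=0xd6
body[2] add  r5, r3, #8 → r5=0xc6
body[3] mov  r0, #0xee → r0=0xee
body[4] xor  r5, r1, r4 → r5=0x55
epilogue: pop r6=0x61, sp=0x80
epilogue: pop r5=0x8f, sp=0x81
epilogue: pop r2=0xb4, sp=0x82
r0: caller-saved, written=True
r4: caller-saved, written=False
r6: callee-saved, written=True

SURVIVE = r4,r6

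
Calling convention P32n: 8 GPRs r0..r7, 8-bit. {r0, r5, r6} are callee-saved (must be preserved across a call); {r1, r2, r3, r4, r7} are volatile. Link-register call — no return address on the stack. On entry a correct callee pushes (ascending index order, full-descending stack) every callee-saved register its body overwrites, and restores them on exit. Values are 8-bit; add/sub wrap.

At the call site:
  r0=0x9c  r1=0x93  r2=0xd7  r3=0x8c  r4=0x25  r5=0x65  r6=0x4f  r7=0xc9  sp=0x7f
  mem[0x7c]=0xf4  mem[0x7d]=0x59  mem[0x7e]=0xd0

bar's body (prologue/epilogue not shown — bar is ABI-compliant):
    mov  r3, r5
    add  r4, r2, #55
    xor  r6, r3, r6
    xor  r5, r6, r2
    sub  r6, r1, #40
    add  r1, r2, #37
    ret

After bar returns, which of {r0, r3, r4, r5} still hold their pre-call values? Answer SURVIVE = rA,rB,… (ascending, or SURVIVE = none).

prologue: push r5 -> mem[0x7e]=0x65, sp=0x7e
prologue: push r6 -> mem[0x7d]=0x4f, sp=0x7d
body[0] mov  r3, r5 -> r3=0x65
body[1] add  r4, r2, #55 -> r4=0x0e
body[2] xor  r6, r3, r6 -> r6=0x2a
body[3] xor  r5, r6, r2 -> r5=0xfd
body[4] sub  r6, r1, #40 -> r6=0x6b
body[5] add  r1, r2, #37 -> r1=0xfc
epilogue: pop r6=0x4f, sp=0x7e
epilogue: pop r5=0x65, sp=0x7f
r0: callee-saved, written=False
r3: caller-saved, written=True
r4: caller-saved, written=True
r5: callee-saved, written=True

SURVIVE = r0,r5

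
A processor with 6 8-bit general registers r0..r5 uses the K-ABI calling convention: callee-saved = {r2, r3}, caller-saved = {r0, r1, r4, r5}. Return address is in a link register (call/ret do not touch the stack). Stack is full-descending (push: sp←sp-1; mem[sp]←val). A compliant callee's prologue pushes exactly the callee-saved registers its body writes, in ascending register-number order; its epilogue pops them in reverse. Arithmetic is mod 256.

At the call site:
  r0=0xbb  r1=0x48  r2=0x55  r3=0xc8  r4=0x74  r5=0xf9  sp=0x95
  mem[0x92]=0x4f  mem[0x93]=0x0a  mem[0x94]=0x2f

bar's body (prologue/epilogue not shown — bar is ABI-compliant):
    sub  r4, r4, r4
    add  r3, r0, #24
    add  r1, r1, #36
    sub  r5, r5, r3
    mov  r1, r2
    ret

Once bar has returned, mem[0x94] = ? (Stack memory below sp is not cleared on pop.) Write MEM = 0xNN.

MEM = 0xc8

prologue: push r3 → mem[0x94]=0xc8, sp=0x94
body[0] sub  r4, r4, r4 → r4=0x00
body[1] add  r3, r0, #24 → r3=0xd3
body[2] add  r1, r1, #36 → r1=0x6c
body[3] sub  r5, r5, r3 → r5=0x26
body[4] mov  r1, r2 → r1=0x55
epilogue: pop r3=0xc8, sp=0x95
prologue pushed ['r3'] at ['0x94']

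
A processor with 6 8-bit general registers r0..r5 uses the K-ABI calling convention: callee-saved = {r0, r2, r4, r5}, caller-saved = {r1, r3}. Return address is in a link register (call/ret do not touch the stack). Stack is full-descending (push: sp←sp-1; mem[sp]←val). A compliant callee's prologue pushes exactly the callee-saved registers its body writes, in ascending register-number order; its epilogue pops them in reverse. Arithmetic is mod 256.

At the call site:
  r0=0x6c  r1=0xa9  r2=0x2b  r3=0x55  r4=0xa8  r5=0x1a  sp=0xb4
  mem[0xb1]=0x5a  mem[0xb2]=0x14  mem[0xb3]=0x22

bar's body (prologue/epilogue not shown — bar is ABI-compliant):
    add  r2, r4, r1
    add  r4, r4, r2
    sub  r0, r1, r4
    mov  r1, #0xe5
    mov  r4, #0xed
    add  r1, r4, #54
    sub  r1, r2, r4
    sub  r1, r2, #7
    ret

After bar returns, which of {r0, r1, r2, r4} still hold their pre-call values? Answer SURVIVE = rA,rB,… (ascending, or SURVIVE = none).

SURVIVE = r0,r2,r4

prologue: push r0 → mem[0xb3]=0x6c, sp=0xb3
prologue: push r2 → mem[0xb2]=0x2b, sp=0xb2
prologue: push r4 → mem[0xb1]=0xa8, sp=0xb1
body[0] add  r2, r4, r1 → r2=0x51
body[1] add  r4, r4, r2 → r4=0xf9
body[2] sub  r0, r1, r4 → r0=0xb0
body[3] mov  r1, #0xe5 → r1=0xe5
body[4] mov  r4, #0xed → r4=0xed
body[5] add  r1, r4, #54 → r1=0x23
body[6] sub  r1, r2, r4 → r1=0x64
body[7] sub  r1, r2, #7 → r1=0x4a
epilogue: pop r4=0xa8, sp=0xb2
epilogue: pop r2=0x2b, sp=0xb3
epilogue: pop r0=0x6c, sp=0xb4
r0: callee-saved, written=True
r1: caller-saved, written=True
r2: callee-saved, written=True
r4: callee-saved, written=True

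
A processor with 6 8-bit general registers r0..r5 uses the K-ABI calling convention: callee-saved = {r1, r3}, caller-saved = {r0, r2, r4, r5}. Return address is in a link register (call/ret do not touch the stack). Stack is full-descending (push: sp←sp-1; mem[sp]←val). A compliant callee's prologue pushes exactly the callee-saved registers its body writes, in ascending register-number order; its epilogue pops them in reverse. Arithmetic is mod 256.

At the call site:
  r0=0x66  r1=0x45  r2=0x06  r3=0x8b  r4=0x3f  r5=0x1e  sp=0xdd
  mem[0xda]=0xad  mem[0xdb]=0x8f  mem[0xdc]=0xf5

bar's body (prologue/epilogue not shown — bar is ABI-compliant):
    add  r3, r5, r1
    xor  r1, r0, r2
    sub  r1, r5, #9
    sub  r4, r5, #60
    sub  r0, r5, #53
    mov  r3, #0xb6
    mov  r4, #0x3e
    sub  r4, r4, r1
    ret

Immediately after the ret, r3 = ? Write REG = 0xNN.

prologue: push r1 -> mem[0xdc]=0x45, sp=0xdc
prologue: push r3 -> mem[0xdb]=0x8b, sp=0xdb
body[0] add  r3, r5, r1 -> r3=0x63
body[1] xor  r1, r0, r2 -> r1=0x60
body[2] sub  r1, r5, #9 -> r1=0x15
body[3] sub  r4, r5, #60 -> r4=0xe2
body[4] sub  r0, r5, #53 -> r0=0xe9
body[5] mov  r3, #0xb6 -> r3=0xb6
body[6] mov  r4, #0x3e -> r4=0x3e
body[7] sub  r4, r4, r1 -> r4=0x29
epilogue: pop r3=0x8b, sp=0xdc
epilogue: pop r1=0x45, sp=0xdd
r3 is callee-saved -> restored

REG = 0x8b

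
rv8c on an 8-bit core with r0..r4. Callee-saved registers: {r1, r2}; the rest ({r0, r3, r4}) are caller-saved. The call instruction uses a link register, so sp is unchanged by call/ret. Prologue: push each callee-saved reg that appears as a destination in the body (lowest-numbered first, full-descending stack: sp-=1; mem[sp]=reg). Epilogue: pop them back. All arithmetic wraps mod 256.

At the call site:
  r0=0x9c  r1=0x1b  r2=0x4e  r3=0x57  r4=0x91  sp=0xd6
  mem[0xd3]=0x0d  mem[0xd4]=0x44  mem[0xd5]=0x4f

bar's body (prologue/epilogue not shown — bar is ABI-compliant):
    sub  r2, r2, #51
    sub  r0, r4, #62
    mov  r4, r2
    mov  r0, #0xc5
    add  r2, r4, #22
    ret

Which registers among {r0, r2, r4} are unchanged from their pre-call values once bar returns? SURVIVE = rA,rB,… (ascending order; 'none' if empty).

prologue: push r2 → mem[0xd5]=0x4e, sp=0xd5
body[0] sub  r2, r2, #51 → r2=0x1b
body[1] sub  r0, r4, #62 → r0=0x53
body[2] mov  r4, r2 → r4=0x1b
body[3] mov  r0, #0xc5 → r0=0xc5
body[4] add  r2, r4, #22 → r2=0x31
epilogue: pop r2=0x4e, sp=0xd6
r0: caller-saved, written=True
r2: callee-saved, written=True
r4: caller-saved, written=True

SURVIVE = r2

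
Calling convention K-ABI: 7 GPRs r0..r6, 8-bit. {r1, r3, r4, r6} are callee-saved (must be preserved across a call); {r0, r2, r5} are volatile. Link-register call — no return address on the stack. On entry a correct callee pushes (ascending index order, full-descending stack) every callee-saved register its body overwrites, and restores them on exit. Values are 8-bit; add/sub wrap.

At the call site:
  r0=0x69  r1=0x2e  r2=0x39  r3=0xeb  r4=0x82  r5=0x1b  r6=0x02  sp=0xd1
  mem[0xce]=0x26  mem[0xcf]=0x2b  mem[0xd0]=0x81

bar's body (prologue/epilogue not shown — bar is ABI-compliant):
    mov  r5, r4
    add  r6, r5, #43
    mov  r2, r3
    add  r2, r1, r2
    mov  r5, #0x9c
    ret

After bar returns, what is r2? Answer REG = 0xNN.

prologue: push r6 -> mem[0xd0]=0x02, sp=0xd0
body[0] mov  r5, r4 -> r5=0x82
body[1] add  r6, r5, #43 -> r6=0xad
body[2] mov  r2, r3 -> r2=0xeb
body[3] add  r2, r1, r2 -> r2=0x19
body[4] mov  r5, #0x9c -> r5=0x9c
epilogue: pop r6=0x02, sp=0xd1
r2 is caller-saved -> body value

REG = 0x19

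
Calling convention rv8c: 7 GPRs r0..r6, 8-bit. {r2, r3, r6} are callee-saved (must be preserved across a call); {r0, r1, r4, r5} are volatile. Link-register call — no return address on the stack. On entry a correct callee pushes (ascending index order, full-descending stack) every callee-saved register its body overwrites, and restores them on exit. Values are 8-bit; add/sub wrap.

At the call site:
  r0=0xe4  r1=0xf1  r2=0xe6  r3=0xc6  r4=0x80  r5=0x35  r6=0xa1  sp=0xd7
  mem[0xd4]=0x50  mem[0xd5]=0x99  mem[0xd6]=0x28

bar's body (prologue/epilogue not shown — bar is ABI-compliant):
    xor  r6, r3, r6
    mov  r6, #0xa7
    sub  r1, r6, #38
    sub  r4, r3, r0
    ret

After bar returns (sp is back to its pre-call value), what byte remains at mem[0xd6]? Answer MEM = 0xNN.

prologue: push r6 → mem[0xd6]=0xa1, sp=0xd6
body[0] xor  r6, r3, r6 → r6=0x67
body[1] mov  r6, #0xa7 → r6=0xa7
body[2] sub  r1, r6, #38 → r1=0x81
body[3] sub  r4, r3, r0 → r4=0xe2
epilogue: pop r6=0xa1, sp=0xd7
prologue pushed ['r6'] at ['0xd6']

MEM = 0xa1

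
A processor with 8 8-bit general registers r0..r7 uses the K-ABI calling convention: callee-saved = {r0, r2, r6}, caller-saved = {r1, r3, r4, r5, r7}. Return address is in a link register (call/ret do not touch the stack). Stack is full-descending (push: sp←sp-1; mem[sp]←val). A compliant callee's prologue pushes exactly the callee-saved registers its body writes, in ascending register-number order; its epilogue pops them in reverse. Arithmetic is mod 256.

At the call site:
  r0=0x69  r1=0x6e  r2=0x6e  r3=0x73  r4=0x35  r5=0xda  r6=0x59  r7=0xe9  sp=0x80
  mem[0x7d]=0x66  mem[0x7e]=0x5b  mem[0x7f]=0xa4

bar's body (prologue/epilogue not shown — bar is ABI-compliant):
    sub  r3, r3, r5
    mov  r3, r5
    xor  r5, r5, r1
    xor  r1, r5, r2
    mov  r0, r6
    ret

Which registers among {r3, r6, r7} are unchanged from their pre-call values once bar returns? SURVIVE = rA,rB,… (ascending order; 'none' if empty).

prologue: push r0 -> mem[0x7f]=0x69, sp=0x7f
body[0] sub  r3, r3, r5 -> r3=0x99
body[1] mov  r3, r5 -> r3=0xda
body[2] xor  r5, r5, r1 -> r5=0xb4
body[3] xor  r1, r5, r2 -> r1=0xda
body[4] mov  r0, r6 -> r0=0x59
epilogue: pop r0=0x69, sp=0x80
r3: caller-saved, written=True
r6: callee-saved, written=False
r7: caller-saved, written=False

SURVIVE = r6,r7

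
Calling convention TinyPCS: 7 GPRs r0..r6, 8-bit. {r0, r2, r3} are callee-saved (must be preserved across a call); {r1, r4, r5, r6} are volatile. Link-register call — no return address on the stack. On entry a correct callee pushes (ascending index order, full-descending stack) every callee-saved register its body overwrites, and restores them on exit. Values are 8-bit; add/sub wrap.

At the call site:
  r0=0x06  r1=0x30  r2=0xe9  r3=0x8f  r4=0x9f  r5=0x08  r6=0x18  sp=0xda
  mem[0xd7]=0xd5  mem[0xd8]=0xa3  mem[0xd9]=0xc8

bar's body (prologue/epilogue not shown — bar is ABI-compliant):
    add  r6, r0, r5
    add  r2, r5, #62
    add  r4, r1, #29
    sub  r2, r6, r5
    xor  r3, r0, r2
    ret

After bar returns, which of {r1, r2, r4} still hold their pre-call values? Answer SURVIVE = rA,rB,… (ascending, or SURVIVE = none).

SURVIVE = r1,r2

prologue: push r2 → mem[0xd9]=0xe9, sp=0xd9
prologue: push r3 → mem[0xd8]=0x8f, sp=0xd8
body[0] add  r6, r0, r5 → r6=0x0e
body[1] add  r2, r5, #62 → r2=0x46
body[2] add  r4, r1, #29 → r4=0x4d
body[3] sub  r2, r6, r5 → r2=0x06
body[4] xor  r3, r0, r2 → r3=0x00
epilogue: pop r3=0x8f, sp=0xd9
epilogue: pop r2=0xe9, sp=0xda
r1: caller-saved, written=False
r2: callee-saved, written=True
r4: caller-saved, written=True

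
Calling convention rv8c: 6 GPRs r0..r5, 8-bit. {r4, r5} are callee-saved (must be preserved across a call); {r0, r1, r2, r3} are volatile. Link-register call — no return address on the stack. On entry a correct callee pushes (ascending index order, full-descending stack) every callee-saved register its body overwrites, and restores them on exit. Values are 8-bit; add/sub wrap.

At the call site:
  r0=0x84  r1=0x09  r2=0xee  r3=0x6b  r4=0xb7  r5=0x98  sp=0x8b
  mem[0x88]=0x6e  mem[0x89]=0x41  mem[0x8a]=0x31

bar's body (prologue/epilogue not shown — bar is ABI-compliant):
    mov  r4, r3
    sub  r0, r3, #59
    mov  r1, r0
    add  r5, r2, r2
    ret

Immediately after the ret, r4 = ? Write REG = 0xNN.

REG = 0xb7

prologue: push r4 → mem[0x8a]=0xb7, sp=0x8a
prologue: push r5 → mem[0x89]=0x98, sp=0x89
body[0] mov  r4, r3 → r4=0x6b
body[1] sub  r0, r3, #59 → r0=0x30
body[2] mov  r1, r0 → r1=0x30
body[3] add  r5, r2, r2 → r5=0xdc
epilogue: pop r5=0x98, sp=0x8a
epilogue: pop r4=0xb7, sp=0x8b
r4 is callee-saved → restored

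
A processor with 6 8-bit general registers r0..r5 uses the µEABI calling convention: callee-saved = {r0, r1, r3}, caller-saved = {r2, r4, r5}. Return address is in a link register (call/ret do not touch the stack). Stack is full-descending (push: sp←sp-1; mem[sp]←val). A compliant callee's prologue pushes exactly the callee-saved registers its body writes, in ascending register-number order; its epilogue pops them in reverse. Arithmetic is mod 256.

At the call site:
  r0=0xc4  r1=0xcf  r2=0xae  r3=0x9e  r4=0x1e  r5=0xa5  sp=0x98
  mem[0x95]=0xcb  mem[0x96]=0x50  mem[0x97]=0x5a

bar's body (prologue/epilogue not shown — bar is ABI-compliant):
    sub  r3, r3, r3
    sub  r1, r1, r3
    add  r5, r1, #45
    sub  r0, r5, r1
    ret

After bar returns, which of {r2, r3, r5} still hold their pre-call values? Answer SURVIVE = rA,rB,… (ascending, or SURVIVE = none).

SURVIVE = r2,r3

prologue: push r0 → mem[0x97]=0xc4, sp=0x97
prologue: push r1 → mem[0x96]=0xcf, sp=0x96
prologue: push r3 → mem[0x95]=0x9e, sp=0x95
body[0] sub  r3, r3, r3 → r3=0x00
body[1] sub  r1, r1, r3 → r1=0xcf
body[2] add  r5, r1, #45 → r5=0xfc
body[3] sub  r0, r5, r1 → r0=0x2d
epilogue: pop r3=0x9e, sp=0x96
epilogue: pop r1=0xcf, sp=0x97
epilogue: pop r0=0xc4, sp=0x98
r2: caller-saved, written=False
r3: callee-saved, written=True
r5: caller-saved, written=True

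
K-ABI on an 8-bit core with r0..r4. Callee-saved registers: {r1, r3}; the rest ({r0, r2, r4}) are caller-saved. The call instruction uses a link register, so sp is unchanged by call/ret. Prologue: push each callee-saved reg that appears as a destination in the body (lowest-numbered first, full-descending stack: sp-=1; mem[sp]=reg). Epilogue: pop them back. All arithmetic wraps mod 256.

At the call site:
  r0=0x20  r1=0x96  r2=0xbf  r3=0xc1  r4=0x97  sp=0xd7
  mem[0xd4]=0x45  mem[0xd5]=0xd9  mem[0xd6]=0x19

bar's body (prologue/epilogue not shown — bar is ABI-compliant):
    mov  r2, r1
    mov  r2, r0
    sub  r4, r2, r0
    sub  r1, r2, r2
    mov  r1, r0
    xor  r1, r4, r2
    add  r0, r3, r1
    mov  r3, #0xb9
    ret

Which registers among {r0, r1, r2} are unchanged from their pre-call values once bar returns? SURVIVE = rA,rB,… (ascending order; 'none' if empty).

SURVIVE = r1

prologue: push r1 -> mem[0xd6]=0x96, sp=0xd6
prologue: push r3 -> mem[0xd5]=0xc1, sp=0xd5
body[0] mov  r2, r1 -> r2=0x96
body[1] mov  r2, r0 -> r2=0x20
body[2] sub  r4, r2, r0 -> r4=0x00
body[3] sub  r1, r2, r2 -> r1=0x00
body[4] mov  r1, r0 -> r1=0x20
body[5] xor  r1, r4, r2 -> r1=0x20
body[6] add  r0, r3, r1 -> r0=0xe1
body[7] mov  r3, #0xb9 -> r3=0xb9
epilogue: pop r3=0xc1, sp=0xd6
epilogue: pop r1=0x96, sp=0xd7
r0: caller-saved, written=True
r1: callee-saved, written=True
r2: caller-saved, written=True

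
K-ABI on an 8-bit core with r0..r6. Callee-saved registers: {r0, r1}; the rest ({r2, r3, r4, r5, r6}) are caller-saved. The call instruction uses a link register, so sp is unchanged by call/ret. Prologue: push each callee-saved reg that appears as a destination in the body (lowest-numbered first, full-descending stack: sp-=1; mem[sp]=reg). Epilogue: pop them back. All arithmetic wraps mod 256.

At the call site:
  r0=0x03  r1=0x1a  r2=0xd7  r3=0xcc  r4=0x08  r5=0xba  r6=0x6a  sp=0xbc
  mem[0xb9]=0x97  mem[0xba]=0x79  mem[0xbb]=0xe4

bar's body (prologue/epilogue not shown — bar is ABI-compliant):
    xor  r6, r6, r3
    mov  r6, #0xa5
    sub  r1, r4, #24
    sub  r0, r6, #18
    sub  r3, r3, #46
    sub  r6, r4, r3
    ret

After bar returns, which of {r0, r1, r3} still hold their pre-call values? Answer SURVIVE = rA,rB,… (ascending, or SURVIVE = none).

prologue: push r0 -> mem[0xbb]=0x03, sp=0xbb
prologue: push r1 -> mem[0xba]=0x1a, sp=0xba
body[0] xor  r6, r6, r3 -> r6=0xa6
body[1] mov  r6, #0xa5 -> r6=0xa5
body[2] sub  r1, r4, #24 -> r1=0xf0
body[3] sub  r0, r6, #18 -> r0=0x93
body[4] sub  r3, r3, #46 -> r3=0x9e
body[5] sub  r6, r4, r3 -> r6=0x6a
epilogue: pop r1=0x1a, sp=0xbb
epilogue: pop r0=0x03, sp=0xbc
r0: callee-saved, written=True
r1: callee-saved, written=True
r3: caller-saved, written=True

SURVIVE = r0,r1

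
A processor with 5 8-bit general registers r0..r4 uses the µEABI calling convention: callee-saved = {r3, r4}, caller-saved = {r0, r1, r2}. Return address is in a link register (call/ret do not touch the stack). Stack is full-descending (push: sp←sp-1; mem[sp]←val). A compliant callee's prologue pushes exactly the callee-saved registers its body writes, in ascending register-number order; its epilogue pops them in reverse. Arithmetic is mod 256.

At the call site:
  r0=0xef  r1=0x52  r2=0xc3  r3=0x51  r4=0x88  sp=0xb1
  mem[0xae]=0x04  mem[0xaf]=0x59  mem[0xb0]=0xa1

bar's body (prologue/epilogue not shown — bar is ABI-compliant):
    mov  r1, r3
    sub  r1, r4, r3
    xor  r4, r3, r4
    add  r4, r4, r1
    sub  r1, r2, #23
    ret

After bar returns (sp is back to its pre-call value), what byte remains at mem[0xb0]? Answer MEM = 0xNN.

MEM = 0x88

prologue: push r4 -> mem[0xb0]=0x88, sp=0xb0
body[0] mov  r1, r3 -> r1=0x51
body[1] sub  r1, r4, r3 -> r1=0x37
body[2] xor  r4, r3, r4 -> r4=0xd9
body[3] add  r4, r4, r1 -> r4=0x10
body[4] sub  r1, r2, #23 -> r1=0xac
epilogue: pop r4=0x88, sp=0xb1
prologue pushed ['r4'] at ['0xb0']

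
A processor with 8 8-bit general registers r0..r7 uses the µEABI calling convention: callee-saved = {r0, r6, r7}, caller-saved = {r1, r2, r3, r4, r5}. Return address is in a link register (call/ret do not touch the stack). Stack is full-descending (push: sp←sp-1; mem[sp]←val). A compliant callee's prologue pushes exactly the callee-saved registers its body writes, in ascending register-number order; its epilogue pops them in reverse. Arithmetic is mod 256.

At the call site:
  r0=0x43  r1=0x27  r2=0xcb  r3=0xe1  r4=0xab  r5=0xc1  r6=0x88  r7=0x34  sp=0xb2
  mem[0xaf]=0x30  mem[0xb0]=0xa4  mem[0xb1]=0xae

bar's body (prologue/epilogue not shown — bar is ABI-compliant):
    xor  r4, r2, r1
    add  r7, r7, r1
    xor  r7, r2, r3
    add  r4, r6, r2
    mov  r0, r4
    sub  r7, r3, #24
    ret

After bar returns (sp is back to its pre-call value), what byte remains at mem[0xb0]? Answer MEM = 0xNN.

MEM = 0x34

prologue: push r0 -> mem[0xb1]=0x43, sp=0xb1
prologue: push r7 -> mem[0xb0]=0x34, sp=0xb0
body[0] xor  r4, r2, r1 -> r4=0xec
body[1] add  r7, r7, r1 -> r7=0x5b
body[2] xor  r7, r2, r3 -> r7=0x2a
body[3] add  r4, r6, r2 -> r4=0x53
body[4] mov  r0, r4 -> r0=0x53
body[5] sub  r7, r3, #24 -> r7=0xc9
epilogue: pop r7=0x34, sp=0xb1
epilogue: pop r0=0x43, sp=0xb2
prologue pushed ['r0', 'r7'] at ['0xb1', '0xb0']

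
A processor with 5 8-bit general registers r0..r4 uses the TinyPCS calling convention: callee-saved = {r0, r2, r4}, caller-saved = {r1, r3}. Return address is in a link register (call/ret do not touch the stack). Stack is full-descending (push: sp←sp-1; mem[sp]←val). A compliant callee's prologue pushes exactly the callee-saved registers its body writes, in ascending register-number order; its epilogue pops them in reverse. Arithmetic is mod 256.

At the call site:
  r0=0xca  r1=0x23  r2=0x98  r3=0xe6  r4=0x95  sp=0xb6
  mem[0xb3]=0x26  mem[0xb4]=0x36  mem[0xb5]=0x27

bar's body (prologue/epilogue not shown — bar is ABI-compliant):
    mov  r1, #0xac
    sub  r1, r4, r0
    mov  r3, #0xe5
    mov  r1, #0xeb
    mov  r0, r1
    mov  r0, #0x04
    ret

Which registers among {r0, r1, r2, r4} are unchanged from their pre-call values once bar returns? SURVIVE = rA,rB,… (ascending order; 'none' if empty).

SURVIVE = r0,r2,r4

prologue: push r0 → mem[0xb5]=0xca, sp=0xb5
body[0] mov  r1, #0xac → r1=0xac
body[1] sub  r1, r4, r0 → r1=0xcb
body[2] mov  r3, #0xe5 → r3=0xe5
body[3] mov  r1, #0xeb → r1=0xeb
body[4] mov  r0, r1 → r0=0xeb
body[5] mov  r0, #0x04 → r0=0x04
epilogue: pop r0=0xca, sp=0xb6
r0: callee-saved, written=True
r1: caller-saved, written=True
r2: callee-saved, written=False
r4: callee-saved, written=False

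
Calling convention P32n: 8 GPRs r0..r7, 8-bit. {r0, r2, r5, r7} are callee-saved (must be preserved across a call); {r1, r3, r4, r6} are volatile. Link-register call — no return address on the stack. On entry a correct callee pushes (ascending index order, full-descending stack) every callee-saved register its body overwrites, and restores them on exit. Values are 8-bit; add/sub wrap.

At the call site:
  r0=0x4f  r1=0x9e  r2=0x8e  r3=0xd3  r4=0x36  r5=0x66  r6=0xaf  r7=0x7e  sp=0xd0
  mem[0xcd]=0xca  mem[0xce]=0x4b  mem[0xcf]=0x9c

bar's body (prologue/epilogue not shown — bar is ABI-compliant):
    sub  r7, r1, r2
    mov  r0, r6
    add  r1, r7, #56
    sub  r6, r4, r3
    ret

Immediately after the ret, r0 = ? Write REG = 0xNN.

prologue: push r0 -> mem[0xcf]=0x4f, sp=0xcf
prologue: push r7 -> mem[0xce]=0x7e, sp=0xce
body[0] sub  r7, r1, r2 -> r7=0x10
body[1] mov  r0, r6 -> r0=0xaf
body[2] add  r1, r7, #56 -> r1=0x48
body[3] sub  r6, r4, r3 -> r6=0x63
epilogue: pop r7=0x7e, sp=0xcf
epilogue: pop r0=0x4f, sp=0xd0
r0 is callee-saved -> restored

REG = 0x4f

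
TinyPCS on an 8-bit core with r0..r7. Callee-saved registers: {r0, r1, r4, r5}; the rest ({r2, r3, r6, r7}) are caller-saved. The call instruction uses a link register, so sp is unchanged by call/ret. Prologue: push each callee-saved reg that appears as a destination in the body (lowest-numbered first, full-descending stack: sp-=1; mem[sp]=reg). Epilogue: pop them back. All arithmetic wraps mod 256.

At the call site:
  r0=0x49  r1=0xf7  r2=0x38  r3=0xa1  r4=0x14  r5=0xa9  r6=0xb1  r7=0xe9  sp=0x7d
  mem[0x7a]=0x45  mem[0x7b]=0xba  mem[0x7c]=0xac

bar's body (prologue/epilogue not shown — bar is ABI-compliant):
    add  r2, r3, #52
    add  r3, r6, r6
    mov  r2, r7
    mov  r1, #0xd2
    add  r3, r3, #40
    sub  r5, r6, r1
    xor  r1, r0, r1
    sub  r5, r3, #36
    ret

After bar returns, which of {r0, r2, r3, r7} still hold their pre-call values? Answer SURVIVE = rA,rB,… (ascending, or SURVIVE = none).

prologue: push r1 -> mem[0x7c]=0xf7, sp=0x7c
prologue: push r5 -> mem[0x7b]=0xa9, sp=0x7b
body[0] add  r2, r3, #52 -> r2=0xd5
body[1] add  r3, r6, r6 -> r3=0x62
body[2] mov  r2, r7 -> r2=0xe9
body[3] mov  r1, #0xd2 -> r1=0xd2
body[4] add  r3, r3, #40 -> r3=0x8a
body[5] sub  r5, r6, r1 -> r5=0xdf
body[6] xor  r1, r0, r1 -> r1=0x9b
body[7] sub  r5, r3, #36 -> r5=0x66
epilogue: pop r5=0xa9, sp=0x7c
epilogue: pop r1=0xf7, sp=0x7d
r0: callee-saved, written=False
r2: caller-saved, written=True
r3: caller-saved, written=True
r7: caller-saved, written=False

SURVIVE = r0,r7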